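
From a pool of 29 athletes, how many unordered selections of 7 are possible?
C(29,7) = 29!/(7!×22!) = 1560780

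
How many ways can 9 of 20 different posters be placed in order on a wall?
P(20,9) = 20!/(20-9)! = 60949324800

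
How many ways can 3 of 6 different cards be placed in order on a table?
P(6,3) = 6!/(6-3)! = 120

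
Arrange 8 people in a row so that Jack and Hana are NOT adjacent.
Total - adjacent = 8! - (8-1)!×2 = 40320 - 10080 = 30240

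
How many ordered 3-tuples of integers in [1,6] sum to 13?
Coefficient of x^13 in (x + x² + ... + x^6)^3. By inclusion-exclusion on dice exceeding 6: Σ_j (-1)^j C(3,j)·C(13-1-6j, 2) = C(3,0)·C(12,2) - C(3,1)·C(6,2) = 1·66 - 3·15 = 21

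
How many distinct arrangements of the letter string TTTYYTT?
7! / (2! × 5!) = 21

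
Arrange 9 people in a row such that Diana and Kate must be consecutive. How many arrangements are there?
Treat the 2 as one block: (9-2+1)! × 2! = 40320 × 2 = 80640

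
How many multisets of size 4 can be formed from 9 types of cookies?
C(4+9-1, 9-1) = C(12, 8) = 495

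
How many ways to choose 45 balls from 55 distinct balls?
C(55,45) = 55!/(45!×10!) = 29248649430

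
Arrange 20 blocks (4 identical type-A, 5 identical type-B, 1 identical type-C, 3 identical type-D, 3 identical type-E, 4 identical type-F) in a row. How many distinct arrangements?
20! / (4! × 5! × 1! × 3! × 3! × 4!) = 977728752000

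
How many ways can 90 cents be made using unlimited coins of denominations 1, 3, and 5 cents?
Coefficient of x^90 in 1/(1-x^1) · 1/(1-x^3) · 1/(1-x^5). Case on j = number of 5-cent coins (j = 0..18); remainder r = 90 - 5j is made from {1,3} in ⌊r/3⌋+1 ways. r = 90, 85, 80, 75, 70, 65, 60, 55, 50, 45, 40, 35, 30, 25, 20, 15, 10, 5, 0 → 31 + 29 + 27 + 26 + 24 + 22 + 21 + 19 + 17 + 16 + 14 + 12 + 11 + 9 + 7 + 6 + 4 + 2 + 1 = 298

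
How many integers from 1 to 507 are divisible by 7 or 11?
⌊507/7⌋ + ⌊507/11⌋ - ⌊507/77⌋ = 72 + 46 - 6 = 112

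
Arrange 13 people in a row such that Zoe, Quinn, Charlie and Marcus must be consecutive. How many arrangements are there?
Treat the 4 as one block: (13-4+1)! × 4! = 3628800 × 24 = 87091200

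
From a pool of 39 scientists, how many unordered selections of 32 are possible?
C(39,32) = 39!/(32!×7!) = 15380937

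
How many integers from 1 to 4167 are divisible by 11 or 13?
⌊4167/11⌋ + ⌊4167/13⌋ - ⌊4167/143⌋ = 378 + 320 - 29 = 669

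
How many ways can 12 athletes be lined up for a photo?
12! = 479001600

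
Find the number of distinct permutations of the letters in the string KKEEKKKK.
8! / (2! × 6!) = 28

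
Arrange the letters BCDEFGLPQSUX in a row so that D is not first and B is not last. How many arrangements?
By inclusion-exclusion: 12! - 2×(12-1)! + (12-2)! = 479001600 - 79833600 + 3628800 = 402796800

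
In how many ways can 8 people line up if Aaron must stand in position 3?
Fix one position: (8-1)! = 5040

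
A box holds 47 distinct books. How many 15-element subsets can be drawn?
C(47,15) = 47!/(15!×32!) = 751616304549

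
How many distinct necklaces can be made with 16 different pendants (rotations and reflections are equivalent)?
(16-1)!/2 = 1307674368000/2 = 653837184000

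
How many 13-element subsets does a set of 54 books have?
C(54,13) = 54!/(13!×41!) = 1108176102180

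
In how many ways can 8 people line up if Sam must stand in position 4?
Fix one position: (8-1)! = 5040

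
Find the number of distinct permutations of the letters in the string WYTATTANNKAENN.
14! / (1! × 3! × 3! × 1! × 1! × 1! × 4!) = 100900800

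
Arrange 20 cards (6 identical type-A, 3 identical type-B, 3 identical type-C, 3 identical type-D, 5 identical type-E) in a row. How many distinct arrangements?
20! / (6! × 3! × 3! × 3! × 5!) = 130363833600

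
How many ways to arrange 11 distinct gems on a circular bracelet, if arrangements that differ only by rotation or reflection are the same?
(11-1)!/2 = 3628800/2 = 1814400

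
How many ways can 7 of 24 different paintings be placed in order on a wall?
P(24,7) = 24!/(24-7)! = 1744364160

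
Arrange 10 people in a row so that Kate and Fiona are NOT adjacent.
Total - adjacent = 10! - (10-1)!×2 = 3628800 - 725760 = 2903040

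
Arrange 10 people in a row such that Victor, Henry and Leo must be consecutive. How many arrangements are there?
Treat the 3 as one block: (10-3+1)! × 3! = 40320 × 6 = 241920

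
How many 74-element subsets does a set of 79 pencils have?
C(79,74) = 79!/(74!×5!) = 22537515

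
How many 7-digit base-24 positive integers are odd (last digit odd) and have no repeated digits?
Last∈{1,3,5,7,9,11,13,15,17,19,21,23}. Last=0: 0. Last nonzero: 12×22×P(22,5) = 834261120. Total = 834261120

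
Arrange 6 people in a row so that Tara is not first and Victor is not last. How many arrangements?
By inclusion-exclusion: 6! - 2×(6-1)! + (6-2)! = 720 - 240 + 24 = 504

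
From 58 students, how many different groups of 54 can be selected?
C(58,54) = 58!/(54!×4!) = 424270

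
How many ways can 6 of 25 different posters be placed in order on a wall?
P(25,6) = 25!/(25-6)! = 127512000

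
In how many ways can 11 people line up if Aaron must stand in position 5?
Fix one position: (11-1)! = 3628800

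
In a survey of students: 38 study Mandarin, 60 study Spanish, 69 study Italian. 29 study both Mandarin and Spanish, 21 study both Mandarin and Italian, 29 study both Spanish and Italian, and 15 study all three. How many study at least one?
|A∪B∪C| = 38+60+69-29-21-29+15 = 103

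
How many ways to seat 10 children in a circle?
Circular: fix one position, arrange the rest. (10-1)! = 362880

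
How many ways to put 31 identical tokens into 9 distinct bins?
C(31+9-1, 9-1) = C(39, 8) = 61523748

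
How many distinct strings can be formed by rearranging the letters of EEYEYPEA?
8! / (1! × 2! × 4! × 1!) = 840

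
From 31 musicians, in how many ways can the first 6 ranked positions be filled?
P(31,6) = 31!/(31-6)! = 530122320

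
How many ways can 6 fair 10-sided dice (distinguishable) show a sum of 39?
Coefficient of x^39 in (x + x² + ... + x^10)^6. By inclusion-exclusion on dice exceeding 10: Σ_j (-1)^j C(6,j)·C(39-1-10j, 5) = C(6,0)·C(38,5) - C(6,1)·C(28,5) + C(6,2)·C(18,5) - C(6,3)·C(8,5) = 1·501942 - 6·98280 + 15·8568 - 20·56 = 39662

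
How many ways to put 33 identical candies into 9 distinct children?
C(33+9-1, 9-1) = C(41, 8) = 95548245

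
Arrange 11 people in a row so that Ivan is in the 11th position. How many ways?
Fix one position: (11-1)! = 3628800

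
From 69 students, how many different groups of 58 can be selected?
C(69,58) = 69!/(58!×11!) = 1823810410032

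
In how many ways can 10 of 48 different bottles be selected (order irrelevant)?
C(48,10) = 48!/(10!×38!) = 6540715896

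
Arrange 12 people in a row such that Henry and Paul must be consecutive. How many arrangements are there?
Treat the 2 as one block: (12-2+1)! × 2! = 39916800 × 2 = 79833600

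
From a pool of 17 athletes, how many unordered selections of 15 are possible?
C(17,15) = 17!/(15!×2!) = 136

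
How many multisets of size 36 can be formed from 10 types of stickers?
C(36+10-1, 10-1) = C(45, 9) = 886163135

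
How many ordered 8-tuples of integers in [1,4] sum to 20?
Coefficient of x^20 in (x + x² + ... + x^4)^8. By inclusion-exclusion on dice exceeding 4: Σ_j (-1)^j C(8,j)·C(20-1-4j, 7) = C(8,0)·C(19,7) - C(8,1)·C(15,7) + C(8,2)·C(11,7) - C(8,3)·C(7,7) = 1·50388 - 8·6435 + 28·330 - 56·1 = 8092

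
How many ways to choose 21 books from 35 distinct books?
C(35,21) = 35!/(21!×14!) = 2319959400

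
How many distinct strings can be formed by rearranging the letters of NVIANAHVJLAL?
12! / (2! × 1! × 2! × 1! × 3! × 2! × 1!) = 9979200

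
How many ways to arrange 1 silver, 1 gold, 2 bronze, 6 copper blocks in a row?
10! / (1! × 1! × 2! × 6!) = 2520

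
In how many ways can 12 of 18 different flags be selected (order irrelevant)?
C(18,12) = 18!/(12!×6!) = 18564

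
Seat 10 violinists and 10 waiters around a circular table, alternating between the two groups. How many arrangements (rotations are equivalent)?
Fix one of the violinists: (10-1)! ways for the remaining violinists, × 10! ways for the waiters = 362880 × 3628800 = 1316818944000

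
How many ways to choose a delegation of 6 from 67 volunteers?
C(67,6) = 67!/(6!×61!) = 99795696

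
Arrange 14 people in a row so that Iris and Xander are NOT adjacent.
Total - adjacent = 14! - (14-1)!×2 = 87178291200 - 12454041600 = 74724249600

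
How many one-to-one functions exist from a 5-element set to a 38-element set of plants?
P(38,5) = 38!/(38-5)! = 60233040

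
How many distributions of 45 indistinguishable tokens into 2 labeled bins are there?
C(45+2-1, 2-1) = C(46, 1) = 46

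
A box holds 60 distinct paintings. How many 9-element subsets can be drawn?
C(60,9) = 60!/(9!×51!) = 14783142660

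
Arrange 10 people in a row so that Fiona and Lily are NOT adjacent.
Total - adjacent = 10! - (10-1)!×2 = 3628800 - 725760 = 2903040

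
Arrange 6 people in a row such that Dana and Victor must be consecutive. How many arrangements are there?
Treat the 2 as one block: (6-2+1)! × 2! = 120 × 2 = 240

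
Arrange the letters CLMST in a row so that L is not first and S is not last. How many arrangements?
By inclusion-exclusion: 5! - 2×(5-1)! + (5-2)! = 120 - 48 + 6 = 78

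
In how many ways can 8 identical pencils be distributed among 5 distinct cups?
C(8+5-1, 5-1) = C(12, 4) = 495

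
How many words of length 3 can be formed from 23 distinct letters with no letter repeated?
P(23,3) = 23!/(23-3)! = 10626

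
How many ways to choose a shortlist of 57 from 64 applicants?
C(64,57) = 64!/(57!×7!) = 621216192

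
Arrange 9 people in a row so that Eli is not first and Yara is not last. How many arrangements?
By inclusion-exclusion: 9! - 2×(9-1)! + (9-2)! = 362880 - 80640 + 5040 = 287280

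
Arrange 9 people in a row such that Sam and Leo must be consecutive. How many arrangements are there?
Treat the 2 as one block: (9-2+1)! × 2! = 40320 × 2 = 80640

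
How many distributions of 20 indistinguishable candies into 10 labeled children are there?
C(20+10-1, 10-1) = C(29, 9) = 10015005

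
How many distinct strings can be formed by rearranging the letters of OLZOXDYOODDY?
12! / (2! × 1! × 1! × 1! × 4! × 3!) = 1663200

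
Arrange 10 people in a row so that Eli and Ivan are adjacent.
Treat as block: (10-1)! × 2! = 362880 × 2 = 725760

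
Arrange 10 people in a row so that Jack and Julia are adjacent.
Treat as block: (10-1)! × 2! = 362880 × 2 = 725760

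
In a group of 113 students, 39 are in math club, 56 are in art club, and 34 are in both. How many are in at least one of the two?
|A∪B| = |A| + |B| - |A∩B| = 39 + 56 - 34 = 61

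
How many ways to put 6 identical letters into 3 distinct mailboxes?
C(6+3-1, 3-1) = C(8, 2) = 28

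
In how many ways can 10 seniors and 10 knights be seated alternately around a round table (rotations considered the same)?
Fix one of the seniors: (10-1)! ways for the remaining seniors, × 10! ways for the knights = 362880 × 3628800 = 1316818944000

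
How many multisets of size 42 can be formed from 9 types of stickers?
C(42+9-1, 9-1) = C(50, 8) = 536878650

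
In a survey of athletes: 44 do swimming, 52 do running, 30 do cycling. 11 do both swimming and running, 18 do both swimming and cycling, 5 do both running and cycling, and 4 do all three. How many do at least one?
|A∪B∪C| = 44+52+30-11-18-5+4 = 96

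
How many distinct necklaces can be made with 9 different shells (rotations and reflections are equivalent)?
(9-1)!/2 = 40320/2 = 20160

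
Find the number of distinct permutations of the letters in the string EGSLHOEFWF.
10! / (2! × 1! × 1! × 1! × 1! × 1! × 1! × 2!) = 907200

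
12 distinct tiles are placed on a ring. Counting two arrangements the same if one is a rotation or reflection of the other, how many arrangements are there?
(12-1)!/2 = 39916800/2 = 19958400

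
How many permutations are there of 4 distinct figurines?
4! = 24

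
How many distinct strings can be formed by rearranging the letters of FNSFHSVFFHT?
11! / (1! × 4! × 2! × 1! × 1! × 2!) = 415800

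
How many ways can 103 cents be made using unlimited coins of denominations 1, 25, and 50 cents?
Coefficient of x^103 in 1/(1-x^1) · 1/(1-x^25) · 1/(1-x^50). Case on j = number of 50-cent coins (j = 0..2); remainder r = 103 - 50j is made from {1,25} in ⌊r/25⌋+1 ways. r = 103, 53, 3 → 5 + 3 + 1 = 9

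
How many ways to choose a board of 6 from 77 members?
C(77,6) = 77!/(6!×71!) = 237093780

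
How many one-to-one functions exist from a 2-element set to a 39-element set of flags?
P(39,2) = 39!/(39-2)! = 1482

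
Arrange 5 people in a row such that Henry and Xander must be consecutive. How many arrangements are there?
Treat the 2 as one block: (5-2+1)! × 2! = 24 × 2 = 48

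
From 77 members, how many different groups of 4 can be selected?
C(77,4) = 77!/(4!×73!) = 1353275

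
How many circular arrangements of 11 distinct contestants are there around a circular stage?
Circular: fix one position, arrange the rest. (11-1)! = 3628800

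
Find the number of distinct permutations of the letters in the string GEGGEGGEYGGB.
12! / (1! × 3! × 1! × 7!) = 15840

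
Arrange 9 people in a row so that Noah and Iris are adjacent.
Treat as block: (9-1)! × 2! = 40320 × 2 = 80640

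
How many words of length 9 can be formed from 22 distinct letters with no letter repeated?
P(22,9) = 22!/(22-9)! = 180503769600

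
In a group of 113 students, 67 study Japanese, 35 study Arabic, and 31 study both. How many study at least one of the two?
|A∪B| = |A| + |B| - |A∩B| = 67 + 35 - 31 = 71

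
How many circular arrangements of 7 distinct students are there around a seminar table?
Circular: fix one position, arrange the rest. (7-1)! = 720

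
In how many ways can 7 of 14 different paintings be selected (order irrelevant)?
C(14,7) = 14!/(7!×7!) = 3432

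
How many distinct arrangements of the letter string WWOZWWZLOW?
10! / (5! × 2! × 1! × 2!) = 7560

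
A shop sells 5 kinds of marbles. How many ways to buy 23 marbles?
C(23+5-1, 5-1) = C(27, 4) = 17550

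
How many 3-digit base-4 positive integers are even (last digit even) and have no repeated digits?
Last∈{0,2}. Last=0: 6. Last nonzero: 1×2×P(2,1) = 4. Total = 10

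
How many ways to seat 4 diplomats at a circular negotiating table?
Circular: fix one position, arrange the rest. (4-1)! = 6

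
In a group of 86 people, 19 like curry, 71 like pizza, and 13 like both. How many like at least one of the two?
|A∪B| = |A| + |B| - |A∩B| = 19 + 71 - 13 = 77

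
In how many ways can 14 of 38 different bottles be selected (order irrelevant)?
C(38,14) = 38!/(14!×24!) = 9669554100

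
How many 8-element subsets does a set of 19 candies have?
C(19,8) = 19!/(8!×11!) = 75582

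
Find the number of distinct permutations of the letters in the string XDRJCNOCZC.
10! / (1! × 1! × 1! × 1! × 3! × 1! × 1! × 1!) = 604800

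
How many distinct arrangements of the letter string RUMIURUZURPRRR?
14! / (1! × 4! × 1! × 1! × 6! × 1!) = 5045040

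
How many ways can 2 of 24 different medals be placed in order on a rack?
P(24,2) = 24!/(24-2)! = 552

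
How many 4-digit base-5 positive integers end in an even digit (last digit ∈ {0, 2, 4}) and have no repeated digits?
Last∈{0,2,4}. Last=0: 24. Last nonzero: 2×3×P(3,2) = 36. Total = 60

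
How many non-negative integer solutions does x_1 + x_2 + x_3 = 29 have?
C(29+3-1, 3-1) = C(31, 2) = 465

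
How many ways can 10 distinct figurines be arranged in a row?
10! = 3628800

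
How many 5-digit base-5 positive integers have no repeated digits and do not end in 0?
Last digit: 4 nonzero choices. First digit: 3 (nonzero, ≠last). Middle 3: P(3,3) = 6. Total = 72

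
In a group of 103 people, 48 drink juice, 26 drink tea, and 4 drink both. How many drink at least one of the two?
|A∪B| = |A| + |B| - |A∩B| = 48 + 26 - 4 = 70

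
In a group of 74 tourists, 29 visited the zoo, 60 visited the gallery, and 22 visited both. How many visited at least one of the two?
|A∪B| = |A| + |B| - |A∩B| = 29 + 60 - 22 = 67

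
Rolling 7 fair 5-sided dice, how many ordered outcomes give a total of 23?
Coefficient of x^23 in (x + x² + ... + x^5)^7. By inclusion-exclusion on dice exceeding 5: Σ_j (-1)^j C(7,j)·C(23-1-5j, 6) = C(7,0)·C(22,6) - C(7,1)·C(17,6) + C(7,2)·C(12,6) - C(7,3)·C(7,6) = 1·74613 - 7·12376 + 21·924 - 35·7 = 7140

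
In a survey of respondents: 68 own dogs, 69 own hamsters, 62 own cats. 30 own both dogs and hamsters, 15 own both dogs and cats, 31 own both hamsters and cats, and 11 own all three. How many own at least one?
|A∪B∪C| = 68+69+62-30-15-31+11 = 134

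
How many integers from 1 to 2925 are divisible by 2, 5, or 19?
⌊2925/2⌋+⌊2925/5⌋+⌊2925/19⌋ - ⌊2925/10⌋-⌊2925/38⌋-⌊2925/95⌋ + ⌊2925/190⌋ = 1462+585+153 - 292-76-30 + 15 = 1817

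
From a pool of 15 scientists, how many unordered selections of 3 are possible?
C(15,3) = 15!/(3!×12!) = 455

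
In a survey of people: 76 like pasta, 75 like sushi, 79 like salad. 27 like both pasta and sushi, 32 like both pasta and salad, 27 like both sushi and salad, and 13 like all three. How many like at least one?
|A∪B∪C| = 76+75+79-27-32-27+13 = 157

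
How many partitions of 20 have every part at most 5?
Let r_j(i) = number of partitions of i into parts ≤ j, for i = 0..20. r_1(i) = 1 for all i; r_j(i) = r_{j-1}(i) + r_j(i-j). Rows j = 2..5: ≤2: 1 1 2 2 3 3 4 4 5 5 6 6 7 7 8 8 9 9 10 10 11; ≤3: 1 1 2 3 4 5 7 8 10 12 14 16 19 21 24 27 30 33 37 40 44; ≤4: 1 1 2 3 5 6 9 11 15 18 23 27 34 39 47 54 64 72 84 94 108; ≤5: 1 1 2 3 5 7 10 13 18 23 30 37 47 57 70 84 101 119 141 164 192. r_5(20) = 192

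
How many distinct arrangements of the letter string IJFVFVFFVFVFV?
13! / (1! × 6! × 5! × 1!) = 72072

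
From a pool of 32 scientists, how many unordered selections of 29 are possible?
C(32,29) = 32!/(29!×3!) = 4960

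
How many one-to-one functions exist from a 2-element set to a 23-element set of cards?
P(23,2) = 23!/(23-2)! = 506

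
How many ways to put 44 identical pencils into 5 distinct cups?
C(44+5-1, 5-1) = C(48, 4) = 194580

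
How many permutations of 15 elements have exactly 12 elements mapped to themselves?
Choose the 12 fixed points C(15,12) = 455, derange the rest: !3 = Σ_{j=0}^{3} (-1)^j·3!/j! = 6 - 6 + 3 - 1 = 2. Product = 455 × 2 = 910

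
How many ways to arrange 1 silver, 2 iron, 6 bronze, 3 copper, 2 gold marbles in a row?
14! / (1! × 2! × 6! × 3! × 2!) = 5045040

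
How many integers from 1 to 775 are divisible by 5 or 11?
⌊775/5⌋ + ⌊775/11⌋ - ⌊775/55⌋ = 155 + 70 - 14 = 211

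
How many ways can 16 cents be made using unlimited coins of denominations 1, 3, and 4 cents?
Coefficient of x^16 in 1/(1-x^1) · 1/(1-x^3) · 1/(1-x^4). Case on j = number of 4-cent coins (j = 0..4); remainder r = 16 - 4j is made from {1,3} in ⌊r/3⌋+1 ways. r = 16, 12, 8, 4, 0 → 6 + 5 + 3 + 2 + 1 = 17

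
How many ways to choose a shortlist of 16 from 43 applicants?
C(43,16) = 43!/(16!×27!) = 265182149218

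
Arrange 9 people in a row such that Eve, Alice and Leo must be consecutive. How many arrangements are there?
Treat the 3 as one block: (9-3+1)! × 3! = 5040 × 6 = 30240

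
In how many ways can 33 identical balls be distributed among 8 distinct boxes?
C(33+8-1, 8-1) = C(40, 7) = 18643560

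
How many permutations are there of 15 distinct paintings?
15! = 1307674368000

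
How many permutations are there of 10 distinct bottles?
10! = 3628800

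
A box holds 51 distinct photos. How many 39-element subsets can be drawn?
C(51,39) = 51!/(39!×12!) = 158753389900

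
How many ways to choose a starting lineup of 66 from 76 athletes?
C(76,66) = 76!/(66!×10!) = 954526728530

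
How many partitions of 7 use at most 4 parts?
By conjugation, equals partitions of 7 into parts ≤ 4. Let r_j(i) = number of partitions of i into parts ≤ j, for i = 0..7. r_1(i) = 1 for all i; r_j(i) = r_{j-1}(i) + r_j(i-j). Rows j = 2..4: ≤2: 1 1 2 2 3 3 4 4; ≤3: 1 1 2 3 4 5 7 8; ≤4: 1 1 2 3 5 6 9 11. r_4(7) = 11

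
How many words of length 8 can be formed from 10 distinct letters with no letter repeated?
P(10,8) = 10!/(10-8)! = 1814400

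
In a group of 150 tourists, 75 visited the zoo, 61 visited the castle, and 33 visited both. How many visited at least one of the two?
|A∪B| = |A| + |B| - |A∩B| = 75 + 61 - 33 = 103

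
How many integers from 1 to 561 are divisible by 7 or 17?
⌊561/7⌋ + ⌊561/17⌋ - ⌊561/119⌋ = 80 + 33 - 4 = 109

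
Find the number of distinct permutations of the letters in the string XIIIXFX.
7! / (3! × 3! × 1!) = 140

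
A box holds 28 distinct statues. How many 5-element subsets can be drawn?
C(28,5) = 28!/(5!×23!) = 98280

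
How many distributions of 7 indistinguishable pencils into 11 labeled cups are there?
C(7+11-1, 11-1) = C(17, 10) = 19448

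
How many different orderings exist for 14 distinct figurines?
14! = 87178291200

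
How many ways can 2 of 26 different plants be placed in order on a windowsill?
P(26,2) = 26!/(26-2)! = 650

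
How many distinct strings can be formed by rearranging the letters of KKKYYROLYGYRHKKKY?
17! / (2! × 1! × 1! × 5! × 6! × 1! × 1!) = 2058376320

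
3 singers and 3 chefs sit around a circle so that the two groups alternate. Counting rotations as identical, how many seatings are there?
Fix one of the singers: (3-1)! ways for the remaining singers, × 3! ways for the chefs = 2 × 6 = 12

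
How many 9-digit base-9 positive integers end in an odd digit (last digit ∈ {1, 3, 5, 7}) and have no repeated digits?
Last∈{1,3,5,7}. Last=0: 0. Last nonzero: 4×7×P(7,7) = 141120. Total = 141120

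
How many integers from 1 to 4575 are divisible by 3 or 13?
⌊4575/3⌋ + ⌊4575/13⌋ - ⌊4575/39⌋ = 1525 + 351 - 117 = 1759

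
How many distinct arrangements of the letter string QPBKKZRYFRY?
11! / (2! × 1! × 1! × 1! × 2! × 1! × 2! × 1!) = 4989600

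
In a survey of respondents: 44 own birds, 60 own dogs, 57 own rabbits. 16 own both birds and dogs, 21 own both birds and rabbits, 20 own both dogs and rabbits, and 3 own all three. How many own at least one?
|A∪B∪C| = 44+60+57-16-21-20+3 = 107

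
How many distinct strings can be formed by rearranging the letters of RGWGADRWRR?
10! / (1! × 1! × 2! × 4! × 2!) = 37800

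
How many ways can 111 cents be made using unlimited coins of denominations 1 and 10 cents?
Coefficient of x^111 in 1/(1-x^1) · 1/(1-x^10). Use j coins of 10 for j = 0..⌊111/10⌋ = 11, the rest in 1s: 11 + 1 = 12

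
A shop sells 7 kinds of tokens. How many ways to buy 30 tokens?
C(30+7-1, 7-1) = C(36, 6) = 1947792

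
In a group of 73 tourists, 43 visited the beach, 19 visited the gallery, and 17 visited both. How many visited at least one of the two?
|A∪B| = |A| + |B| - |A∩B| = 43 + 19 - 17 = 45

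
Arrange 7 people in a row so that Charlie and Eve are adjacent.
Treat as block: (7-1)! × 2! = 720 × 2 = 1440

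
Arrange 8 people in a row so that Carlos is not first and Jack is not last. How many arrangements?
By inclusion-exclusion: 8! - 2×(8-1)! + (8-2)! = 40320 - 10080 + 720 = 30960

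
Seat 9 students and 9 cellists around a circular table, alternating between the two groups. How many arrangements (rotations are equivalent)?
Fix one of the students: (9-1)! ways for the remaining students, × 9! ways for the cellists = 40320 × 362880 = 14631321600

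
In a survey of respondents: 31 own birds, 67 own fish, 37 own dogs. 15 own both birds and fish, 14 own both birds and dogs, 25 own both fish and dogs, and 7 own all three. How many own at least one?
|A∪B∪C| = 31+67+37-15-14-25+7 = 88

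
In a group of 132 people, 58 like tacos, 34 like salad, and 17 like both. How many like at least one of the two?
|A∪B| = |A| + |B| - |A∩B| = 58 + 34 - 17 = 75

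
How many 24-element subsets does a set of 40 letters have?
C(40,24) = 40!/(24!×16!) = 62852101650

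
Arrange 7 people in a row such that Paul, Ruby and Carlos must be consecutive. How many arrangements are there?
Treat the 3 as one block: (7-3+1)! × 3! = 120 × 6 = 720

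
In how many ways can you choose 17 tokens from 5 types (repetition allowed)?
C(17+5-1, 5-1) = C(21, 4) = 5985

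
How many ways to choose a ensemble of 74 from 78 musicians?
C(78,74) = 78!/(74!×4!) = 1426425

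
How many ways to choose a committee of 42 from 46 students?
C(46,42) = 46!/(42!×4!) = 163185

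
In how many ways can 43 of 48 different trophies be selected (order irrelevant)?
C(48,43) = 48!/(43!×5!) = 1712304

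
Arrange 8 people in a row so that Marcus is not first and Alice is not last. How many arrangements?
By inclusion-exclusion: 8! - 2×(8-1)! + (8-2)! = 40320 - 10080 + 720 = 30960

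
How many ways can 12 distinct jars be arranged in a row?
12! = 479001600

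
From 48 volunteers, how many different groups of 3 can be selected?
C(48,3) = 48!/(3!×45!) = 17296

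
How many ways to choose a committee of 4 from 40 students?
C(40,4) = 40!/(4!×36!) = 91390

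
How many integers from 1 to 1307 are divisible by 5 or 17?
⌊1307/5⌋ + ⌊1307/17⌋ - ⌊1307/85⌋ = 261 + 76 - 15 = 322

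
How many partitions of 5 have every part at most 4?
Let r_j(i) = number of partitions of i into parts ≤ j, for i = 0..5. r_1(i) = 1 for all i; r_j(i) = r_{j-1}(i) + r_j(i-j). Rows j = 2..4: ≤2: 1 1 2 2 3 3; ≤3: 1 1 2 3 4 5; ≤4: 1 1 2 3 5 6. r_4(5) = 6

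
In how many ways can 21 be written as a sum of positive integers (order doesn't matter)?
Pentagonal recurrence p(n) = p(n-1) + p(n-2) - p(n-5) - p(n-7) + p(n-12) + p(n-15) - ... gives p(0..20) = 1, 1, 2, 3, 5, 7, 11, 15, 22, 30, 42, 56, 77, 101, 135, 176, 231, 297, 385, 490, 627. p(21) = p(20) + p(19) - p(16) - p(14) + p(9) + p(6) = 627 + 490 - 231 - 135 + 30 + 11 = 792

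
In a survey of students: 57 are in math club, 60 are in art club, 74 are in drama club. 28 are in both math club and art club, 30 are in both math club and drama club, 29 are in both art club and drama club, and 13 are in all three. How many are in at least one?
|A∪B∪C| = 57+60+74-28-30-29+13 = 117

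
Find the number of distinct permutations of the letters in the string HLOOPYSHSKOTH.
13! / (3! × 1! × 1! × 1! × 3! × 1! × 1! × 2!) = 86486400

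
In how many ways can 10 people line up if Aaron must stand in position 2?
Fix one position: (10-1)! = 362880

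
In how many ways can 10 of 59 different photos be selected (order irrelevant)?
C(59,10) = 59!/(10!×49!) = 62828356305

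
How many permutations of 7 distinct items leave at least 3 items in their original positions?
Exactly j fixed points: C(7,j)·!(7-j); sum over j ≥ 3 (derangement numbers via !m = (m-1)·(!(m-1) + !(m-2)): !0..!4 = 1, 0, 1, 2, 9). Σ_{j=3}^{7} C(7,j)·!(7-j) = C(7,3)·!4 + C(7,4)·!3 + C(7,5)·!2 + C(7,6)·!1 + C(7,7)·!0 = 35·9 + 35·2 + 21·1 + 7·0 + 1·1 = 407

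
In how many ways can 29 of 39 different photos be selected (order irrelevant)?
C(39,29) = 39!/(29!×10!) = 635745396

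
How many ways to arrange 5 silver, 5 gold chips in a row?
10! / (5! × 5!) = 252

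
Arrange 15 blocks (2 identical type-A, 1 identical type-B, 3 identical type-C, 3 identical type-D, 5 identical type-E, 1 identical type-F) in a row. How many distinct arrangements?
15! / (2! × 1! × 3! × 3! × 5! × 1!) = 151351200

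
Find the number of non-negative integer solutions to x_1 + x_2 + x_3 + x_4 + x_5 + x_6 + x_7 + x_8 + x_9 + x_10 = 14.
C(14+10-1, 10-1) = C(23, 9) = 817190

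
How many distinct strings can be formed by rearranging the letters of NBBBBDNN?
8! / (1! × 3! × 4!) = 280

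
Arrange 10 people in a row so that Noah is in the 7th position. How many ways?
Fix one position: (10-1)! = 362880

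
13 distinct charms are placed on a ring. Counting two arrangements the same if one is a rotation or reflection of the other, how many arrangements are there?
(13-1)!/2 = 479001600/2 = 239500800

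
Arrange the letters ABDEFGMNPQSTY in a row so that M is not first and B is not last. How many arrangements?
By inclusion-exclusion: 13! - 2×(13-1)! + (13-2)! = 6227020800 - 958003200 + 39916800 = 5308934400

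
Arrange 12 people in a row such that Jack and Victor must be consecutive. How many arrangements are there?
Treat the 2 as one block: (12-2+1)! × 2! = 39916800 × 2 = 79833600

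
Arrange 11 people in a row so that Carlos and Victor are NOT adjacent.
Total - adjacent = 11! - (11-1)!×2 = 39916800 - 7257600 = 32659200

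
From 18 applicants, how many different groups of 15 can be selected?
C(18,15) = 18!/(15!×3!) = 816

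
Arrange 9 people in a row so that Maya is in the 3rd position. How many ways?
Fix one position: (9-1)! = 40320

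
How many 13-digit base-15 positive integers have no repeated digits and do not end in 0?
Last digit: 14 nonzero choices. First digit: 13 (nonzero, ≠last). Middle 11: P(13,11) = 3113510400. Total = 566658892800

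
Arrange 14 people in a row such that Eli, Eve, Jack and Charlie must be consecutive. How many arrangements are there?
Treat the 4 as one block: (14-4+1)! × 4! = 39916800 × 24 = 958003200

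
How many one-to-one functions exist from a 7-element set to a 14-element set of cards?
P(14,7) = 14!/(14-7)! = 17297280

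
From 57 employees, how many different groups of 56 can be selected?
C(57,56) = 57!/(56!×1!) = 57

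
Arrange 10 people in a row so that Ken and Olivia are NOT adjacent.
Total - adjacent = 10! - (10-1)!×2 = 3628800 - 725760 = 2903040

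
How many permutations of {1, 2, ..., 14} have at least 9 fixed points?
Exactly j fixed points: C(14,j)·!(14-j); sum over j ≥ 9 (derangement numbers via !m = (m-1)·(!(m-1) + !(m-2)): !0..!5 = 1, 0, 1, 2, 9, 44). Σ_{j=9}^{14} C(14,j)·!(14-j) = C(14,9)·!5 + C(14,10)·!4 + C(14,11)·!3 + C(14,12)·!2 + C(14,13)·!1 + C(14,14)·!0 = 2002·44 + 1001·9 + 364·2 + 91·1 + 14·0 + 1·1 = 97917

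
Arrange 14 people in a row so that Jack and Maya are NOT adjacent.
Total - adjacent = 14! - (14-1)!×2 = 87178291200 - 12454041600 = 74724249600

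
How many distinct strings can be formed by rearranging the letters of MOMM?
4! / (1! × 3!) = 4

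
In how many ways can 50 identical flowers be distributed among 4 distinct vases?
C(50+4-1, 4-1) = C(53, 3) = 23426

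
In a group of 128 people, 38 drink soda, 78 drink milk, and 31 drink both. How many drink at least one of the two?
|A∪B| = |A| + |B| - |A∩B| = 38 + 78 - 31 = 85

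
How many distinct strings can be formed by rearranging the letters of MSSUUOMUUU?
10! / (2! × 5! × 2! × 1!) = 7560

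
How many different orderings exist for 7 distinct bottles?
7! = 5040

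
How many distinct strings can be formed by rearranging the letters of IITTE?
5! / (2! × 2! × 1!) = 30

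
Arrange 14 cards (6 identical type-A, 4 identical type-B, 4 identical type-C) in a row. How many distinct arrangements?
14! / (6! × 4! × 4!) = 210210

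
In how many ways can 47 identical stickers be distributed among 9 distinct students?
C(47+9-1, 9-1) = C(55, 8) = 1217566350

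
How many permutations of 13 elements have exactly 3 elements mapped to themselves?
Choose the 3 fixed points C(13,3) = 286, derange the rest: !10 = Σ_{j=0}^{10} (-1)^j·10!/j! = 3628800 - 3628800 + 1814400 - 604800 + 151200 - 30240 + 5040 - 720 + 90 - 10 + 1 = 1334961. Product = 286 × 1334961 = 381798846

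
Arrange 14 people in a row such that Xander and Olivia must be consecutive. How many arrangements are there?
Treat the 2 as one block: (14-2+1)! × 2! = 6227020800 × 2 = 12454041600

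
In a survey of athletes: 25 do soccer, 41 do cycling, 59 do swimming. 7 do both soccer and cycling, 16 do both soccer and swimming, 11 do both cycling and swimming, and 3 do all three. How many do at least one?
|A∪B∪C| = 25+41+59-7-16-11+3 = 94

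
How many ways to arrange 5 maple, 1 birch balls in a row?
6! / (5! × 1!) = 6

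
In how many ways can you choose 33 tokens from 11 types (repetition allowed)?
C(33+11-1, 11-1) = C(43, 10) = 1917334783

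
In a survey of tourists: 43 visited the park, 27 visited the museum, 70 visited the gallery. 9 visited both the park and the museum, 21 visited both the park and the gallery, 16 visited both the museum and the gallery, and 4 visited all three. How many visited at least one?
|A∪B∪C| = 43+27+70-9-21-16+4 = 98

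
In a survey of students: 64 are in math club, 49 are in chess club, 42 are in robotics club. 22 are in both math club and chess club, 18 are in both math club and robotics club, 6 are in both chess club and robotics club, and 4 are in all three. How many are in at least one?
|A∪B∪C| = 64+49+42-22-18-6+4 = 113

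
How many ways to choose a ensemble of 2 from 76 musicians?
C(76,2) = 76!/(2!×74!) = 2850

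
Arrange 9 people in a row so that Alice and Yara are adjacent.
Treat as block: (9-1)! × 2! = 40320 × 2 = 80640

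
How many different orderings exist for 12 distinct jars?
12! = 479001600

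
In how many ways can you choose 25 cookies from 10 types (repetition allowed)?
C(25+10-1, 10-1) = C(34, 9) = 52451256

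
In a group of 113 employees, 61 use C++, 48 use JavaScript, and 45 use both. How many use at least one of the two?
|A∪B| = |A| + |B| - |A∩B| = 61 + 48 - 45 = 64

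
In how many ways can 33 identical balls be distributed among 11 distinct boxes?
C(33+11-1, 11-1) = C(43, 10) = 1917334783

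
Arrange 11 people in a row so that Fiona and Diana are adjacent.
Treat as block: (11-1)! × 2! = 3628800 × 2 = 7257600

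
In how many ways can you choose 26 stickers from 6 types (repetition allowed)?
C(26+6-1, 6-1) = C(31, 5) = 169911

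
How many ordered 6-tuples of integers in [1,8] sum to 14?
Coefficient of x^14 in (x + x² + ... + x^8)^6. By inclusion-exclusion on dice exceeding 8: Σ_j (-1)^j C(6,j)·C(14-1-8j, 5) = C(6,0)·C(13,5) - C(6,1)·C(5,5) = 1·1287 - 6·1 = 1281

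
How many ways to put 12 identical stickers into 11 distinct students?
C(12+11-1, 11-1) = C(22, 10) = 646646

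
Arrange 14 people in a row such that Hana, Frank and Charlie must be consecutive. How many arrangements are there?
Treat the 3 as one block: (14-3+1)! × 3! = 479001600 × 6 = 2874009600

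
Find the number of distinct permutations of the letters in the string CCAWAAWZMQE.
11! / (3! × 2! × 1! × 1! × 1! × 1! × 2!) = 1663200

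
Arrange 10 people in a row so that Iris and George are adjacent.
Treat as block: (10-1)! × 2! = 362880 × 2 = 725760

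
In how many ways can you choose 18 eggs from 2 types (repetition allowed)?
C(18+2-1, 2-1) = C(19, 1) = 19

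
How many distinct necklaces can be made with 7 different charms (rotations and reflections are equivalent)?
(7-1)!/2 = 720/2 = 360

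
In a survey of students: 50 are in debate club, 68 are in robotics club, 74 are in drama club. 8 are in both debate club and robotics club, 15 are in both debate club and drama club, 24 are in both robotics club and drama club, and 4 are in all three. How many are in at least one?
|A∪B∪C| = 50+68+74-8-15-24+4 = 149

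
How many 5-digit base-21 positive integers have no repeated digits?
First digit: 20 choices (nonzero). Then descending: 20 × 20 × 19 × 18 × 17 = 2325600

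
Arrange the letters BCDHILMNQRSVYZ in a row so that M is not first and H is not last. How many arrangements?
By inclusion-exclusion: 14! - 2×(14-1)! + (14-2)! = 87178291200 - 12454041600 + 479001600 = 75203251200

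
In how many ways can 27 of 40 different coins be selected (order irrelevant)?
C(40,27) = 40!/(27!×13!) = 12033222880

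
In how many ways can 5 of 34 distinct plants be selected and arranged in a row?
P(34,5) = 34!/(34-5)! = 33390720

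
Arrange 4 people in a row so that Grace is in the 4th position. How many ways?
Fix one position: (4-1)! = 6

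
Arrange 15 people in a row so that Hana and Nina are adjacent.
Treat as block: (15-1)! × 2! = 87178291200 × 2 = 174356582400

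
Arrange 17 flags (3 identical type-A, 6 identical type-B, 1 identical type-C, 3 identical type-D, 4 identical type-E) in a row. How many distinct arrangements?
17! / (3! × 6! × 1! × 3! × 4!) = 571771200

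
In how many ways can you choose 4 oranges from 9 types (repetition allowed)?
C(4+9-1, 9-1) = C(12, 8) = 495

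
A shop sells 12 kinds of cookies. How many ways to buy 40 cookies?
C(40+12-1, 12-1) = C(51, 11) = 47626016970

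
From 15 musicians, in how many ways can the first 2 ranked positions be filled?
P(15,2) = 15!/(15-2)! = 210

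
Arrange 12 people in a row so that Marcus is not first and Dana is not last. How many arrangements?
By inclusion-exclusion: 12! - 2×(12-1)! + (12-2)! = 479001600 - 79833600 + 3628800 = 402796800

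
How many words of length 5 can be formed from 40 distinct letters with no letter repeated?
P(40,5) = 40!/(40-5)! = 78960960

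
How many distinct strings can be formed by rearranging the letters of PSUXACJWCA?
10! / (2! × 1! × 1! × 1! × 1! × 1! × 2! × 1!) = 907200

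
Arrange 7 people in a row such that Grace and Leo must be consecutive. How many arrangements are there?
Treat the 2 as one block: (7-2+1)! × 2! = 720 × 2 = 1440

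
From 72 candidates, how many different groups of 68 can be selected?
C(72,68) = 72!/(68!×4!) = 1028790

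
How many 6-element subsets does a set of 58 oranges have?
C(58,6) = 58!/(6!×52!) = 40475358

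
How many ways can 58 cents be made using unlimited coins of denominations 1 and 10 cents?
Coefficient of x^58 in 1/(1-x^1) · 1/(1-x^10). Use j coins of 10 for j = 0..⌊58/10⌋ = 5, the rest in 1s: 5 + 1 = 6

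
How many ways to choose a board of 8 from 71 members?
C(71,8) = 71!/(8!×63!) = 10639125640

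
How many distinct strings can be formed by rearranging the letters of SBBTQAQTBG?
10! / (2! × 3! × 1! × 2! × 1! × 1!) = 151200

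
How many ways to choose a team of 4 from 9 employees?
C(9,4) = 9!/(4!×5!) = 126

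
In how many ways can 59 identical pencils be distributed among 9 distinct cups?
C(59+9-1, 9-1) = C(67, 8) = 6522361560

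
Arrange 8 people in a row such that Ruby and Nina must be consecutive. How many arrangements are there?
Treat the 2 as one block: (8-2+1)! × 2! = 5040 × 2 = 10080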